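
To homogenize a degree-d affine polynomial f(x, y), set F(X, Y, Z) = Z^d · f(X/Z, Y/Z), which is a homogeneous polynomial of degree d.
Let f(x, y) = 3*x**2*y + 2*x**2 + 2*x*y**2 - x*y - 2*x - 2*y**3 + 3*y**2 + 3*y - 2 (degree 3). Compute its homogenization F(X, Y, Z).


F(X, Y, Z) = 3*X**2*Y + 2*X**2*Z + 2*X*Y**2 - X*Y*Z - 2*X*Z**2 - 2*Y**3 + 3*Y**2*Z + 3*Y*Z**2 - 2*Z**3

deg(f) = 3.
Substitute x = X/Z, y = Y/Z into f, then multiply by Z^3.
  monomial 3·x^2·y^1 ↦ 3·X^2·Y^1·Z^0.
  monomial 2·x^2·y^0 ↦ 2·X^2·Y^0·Z^1.
  monomial 2·x^1·y^2 ↦ 2·X^1·Y^2·Z^0.
  monomial -1·x^1·y^1 ↦ -1·X^1·Y^1·Z^1.
  monomial -2·x^1·y^0 ↦ -2·X^1·Y^0·Z^2.
  monomial -2·x^0·y^3 ↦ -2·X^0·Y^3·Z^0.
  monomial 3·x^0·y^2 ↦ 3·X^0·Y^2·Z^1.
  monomial 3·x^0·y^1 ↦ 3·X^0·Y^1·Z^2.
  monomial -2·x^0·y^0 ↦ -2·X^0·Y^0·Z^3.
Collecting: F(X, Y, Z) = 3*X**2*Y + 2*X**2*Z + 2*X*Y**2 - X*Y*Z - 2*X*Z**2 - 2*Y**3 + 3*Y**2*Z + 3*Y*Z**2 - 2*Z**3.


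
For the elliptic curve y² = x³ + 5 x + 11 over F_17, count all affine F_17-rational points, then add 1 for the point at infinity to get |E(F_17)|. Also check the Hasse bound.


Affine points = {(1, 0), (3, 6), (3, 11), (5, 5), (5, 12), (6, 6), (6, 11), (7, 7), (7, 10), (8, 6), (8, 11)}; affine count = 11; |E(F_17)| = 12.

Discriminant check: Δ ∝ 4a³ + 27b² = 4·5³ + 27·11² = 4·125 + 27·121 ≡ 10 (mod 17). Nonzero ⇒ E is nonsingular.
For each x ∈ F_17, compute rhs = x³ + 5·x + 11 mod 17, then count y ∈ F_17 with y² ≡ rhs.
  x = 0: rhs = 11, matching y values: none (0 points).
  x = 1: rhs = 0, matching y values: 0 (1 points).
  x = 2: rhs = 12, matching y values: none (0 points).
  x = 3: rhs = 2, matching y values: 6, 11 (2 points).
  x = 4: rhs = 10, matching y values: none (0 points).
  x = 5: rhs = 8, matching y values: 5, 12 (2 points).
  x = 6: rhs = 2, matching y values: 6, 11 (2 points).
  x = 7: rhs = 15, matching y values: 7, 10 (2 points).
  x = 8: rhs = 2, matching y values: 6, 11 (2 points).
  x = 9: rhs = 3, matching y values: none (0 points).
  x = 10: rhs = 7, matching y values: none (0 points).
  x = 11: rhs = 3, matching y values: none (0 points).
  x = 12: rhs = 14, matching y values: none (0 points).
  x = 13: rhs = 12, matching y values: none (0 points).
  x = 14: rhs = 3, matching y values: none (0 points).
  x = 15: rhs = 10, matching y values: none (0 points).
  x = 16: rhs = 5, matching y values: none (0 points).
Total affine count: 11.
Full point count |E(F_17)| = 11 + 1 = 12.
Hasse bound: |12 − (17+1)| = |-6| = 6 ≤ 2√17 ≈ 8.2462 ✓.


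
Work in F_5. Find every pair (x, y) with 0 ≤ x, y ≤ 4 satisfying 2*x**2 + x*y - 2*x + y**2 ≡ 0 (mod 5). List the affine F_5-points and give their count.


Affine F_5-points: {(0, 0), (1, 0), (1, 4), (3, 3), (3, 4), (4, 3)}; count = 6.

For each of the 25 pairs (x, y) ∈ F_5², evaluate f(x, y) mod 5. Record the zeros.
  x = 0: [0↦0, 1↦1, 2↦4, 3↦4, 4↦1]  zeros at y ∈ {0}
  x = 1: [0↦0, 1↦2, 2↦1, 3↦2, 4↦0]  zeros at y ∈ {0, 4}
  x = 2: [0↦4, 1↦2, 2↦2, 3↦4, 4↦3]  zeros at y ∈ ∅
  x = 3: [0↦2, 1↦1, 2↦2, 3↦0, 4↦0]  zeros at y ∈ {3, 4}
  x = 4: [0↦4, 1↦4, 2↦1, 3↦0, 4↦1]  zeros at y ∈ {3}
Collecting zeros: affine points = {(0, 0), (1, 0), (1, 4), (3, 3), (3, 4), (4, 3)}.
Total count |C(F_5)_aff| = 6.


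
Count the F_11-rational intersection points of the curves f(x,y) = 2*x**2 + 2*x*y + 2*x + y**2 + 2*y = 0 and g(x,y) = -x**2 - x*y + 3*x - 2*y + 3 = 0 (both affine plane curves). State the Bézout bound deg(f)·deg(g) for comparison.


Common zeros: {(1, 9)}; count = 1; Bézout bound = 4.

deg(f) = 2, deg(g) = 2, so Bézout bound = 4.
Scan x ∈ F_11. For each x, list the y ∈ F_11 with f(x, y) ≡ 0 and those with g(x, y) ≡ 0 (mod 11); the common zeros in that column are the intersection.
  x = 0: f ≡ 0 at y ∈ {0, 9}; g ≡ 0 at y ∈ {7}; common: ∅.
  x = 1: f ≡ 0 at y ∈ {9}; g ≡ 0 at y ∈ {9}; common: {9}.
  x = 2: f ≡ 0 at y ∈ ∅; g ≡ 0 at y ∈ {4}; common: ∅.
  x = 3: f ≡ 0 at y ∈ {1, 2}; g ≡ 0 at y ∈ {5}; common: ∅.
  x = 4: f ≡ 0 at y ∈ ∅; g ≡ 0 at y ∈ {9}; common: ∅.
  x = 5: f ≡ 0 at y ∈ {2, 8}; g ≡ 0 at y ∈ {10}; common: ∅.
  x = 6: f ≡ 0 at y ∈ {1, 7}; g ≡ 0 at y ∈ {5}; common: ∅.
  x = 7: f ≡ 0 at y ∈ ∅; g ≡ 0 at y ∈ {7}; common: ∅.
  x = 8: f ≡ 0 at y ∈ {7, 8}; g ≡ 0 at y ∈ {4}; common: ∅.
  x = 9: f ≡ 0 at y ∈ ∅; g ≡ 0 at y ∈ ∅; common: ∅.
  x = 10: f ≡ 0 at y ∈ {0}; g ≡ 0 at y ∈ {10}; common: ∅.
Collecting: common zeros = {(1, 9)}, so the count is 1.
Comparison with the Bézout bound: 1 ≤ 4 = deg(f)·deg(g), as expected for curves with no common component (the affine F_11-count falls short of the bound because intersections may lie at infinity, over extension fields, or carry multiplicity).


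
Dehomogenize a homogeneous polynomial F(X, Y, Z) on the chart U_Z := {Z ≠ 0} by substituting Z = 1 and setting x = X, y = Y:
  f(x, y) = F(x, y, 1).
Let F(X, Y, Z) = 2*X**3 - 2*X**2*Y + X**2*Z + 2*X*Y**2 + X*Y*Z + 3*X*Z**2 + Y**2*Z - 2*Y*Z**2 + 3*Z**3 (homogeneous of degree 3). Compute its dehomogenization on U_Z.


f(x, y) = 2*x**3 - 2*x**2*y + x**2 + 2*x*y**2 + x*y + 3*x + y**2 - 2*y + 3

On U_Z we set Z = 1. Each monomial c·X^i·Y^j·Z^k in F becomes c·x^i·y^j·1^k = c·x^i·y^j.
Substituting Z = 1: F(X, Y, 1) = 2*x**3 - 2*x**2*y + x**2 + 2*x*y**2 + x*y + 3*x + y**2 - 2*y + 3.
Note: deg(f) ≤ deg(F) = 3; strict inequality happens when F is divisible by Z (lost terms).


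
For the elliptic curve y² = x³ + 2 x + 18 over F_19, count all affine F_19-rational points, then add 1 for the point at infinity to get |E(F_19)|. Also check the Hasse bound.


Affine points = {(2, 7), (2, 12), (5, 1), (5, 18), (9, 9), (9, 10), (14, 4), (14, 15), (16, 2), (16, 17), (17, 5), (17, 14)}; affine count = 12; |E(F_19)| = 13.

Discriminant check: Δ ∝ 4a³ + 27b² = 4·2³ + 27·18² = 4·8 + 27·324 ≡ 2 (mod 19). Nonzero ⇒ E is nonsingular.
For each x ∈ F_19, compute rhs = x³ + 2·x + 18 mod 19, then count y ∈ F_19 with y² ≡ rhs.
  x = 0: rhs = 18, matching y values: none (0 points).
  x = 1: rhs = 2, matching y values: none (0 points).
  x = 2: rhs = 11, matching y values: 7, 12 (2 points).
  x = 3: rhs = 13, matching y values: none (0 points).
  x = 4: rhs = 14, matching y values: none (0 points).
  x = 5: rhs = 1, matching y values: 1, 18 (2 points).
  x = 6: rhs = 18, matching y values: none (0 points).
  x = 7: rhs = 14, matching y values: none (0 points).
  x = 8: rhs = 14, matching y values: none (0 points).
  x = 9: rhs = 5, matching y values: 9, 10 (2 points).
  x = 10: rhs = 12, matching y values: none (0 points).
  x = 11: rhs = 3, matching y values: none (0 points).
  x = 12: rhs = 3, matching y values: none (0 points).
  x = 13: rhs = 18, matching y values: none (0 points).
  x = 14: rhs = 16, matching y values: 4, 15 (2 points).
  x = 15: rhs = 3, matching y values: none (0 points).
  x = 16: rhs = 4, matching y values: 2, 17 (2 points).
  x = 17: rhs = 6, matching y values: 5, 14 (2 points).
  x = 18: rhs = 15, matching y values: none (0 points).
Total affine count: 12.
Full point count |E(F_19)| = 12 + 1 = 13.
Hasse bound: |13 − (19+1)| = |-7| = 7 ≤ 2√19 ≈ 8.7178 ✓.


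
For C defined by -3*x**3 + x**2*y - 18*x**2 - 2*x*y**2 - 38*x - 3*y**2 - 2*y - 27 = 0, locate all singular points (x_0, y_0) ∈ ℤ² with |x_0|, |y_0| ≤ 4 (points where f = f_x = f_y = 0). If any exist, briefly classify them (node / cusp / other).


Singular points: {(-2, -1)}; classification: node.

Compute partial derivatives:
  f_x = -9*x**2 + 2*x*y - 36*x - 2*y**2 - 38.
  f_y = x**2 - 4*x*y - 6*y - 2.
Scan x_0 ∈ {−4, ..., 4}. For each x_0, f_y(x_0, y) is a polynomial in y; find its integer roots y ∈ {−4, ..., 4}, then test f_x and f at those candidates.
  x = -4: f_y(-4, y) = 10*y + 14; no integer root y with |y| ≤ 4.
  x = -3: f_y(-3, y) = 6*y + 7; no integer root y with |y| ≤ 4.
  x = -2: f_y(-2, y) = 2*y + 2; vanishes at y ∈ {-1}. (-2, -1): f_x = 0, f = 0 — SINGULAR.
  x = -1: f_y(-1, y) = -2*y - 1; no integer root y with |y| ≤ 4.
  x = 0: f_y(0, y) = -6*y - 2; no integer root y with |y| ≤ 4.
  x = 1: f_y(1, y) = -10*y - 1; no integer root y with |y| ≤ 4.
  x = 2: f_y(2, y) = 2 - 14*y; no integer root y with |y| ≤ 4.
  x = 3: f_y(3, y) = 7 - 18*y; no integer root y with |y| ≤ 4.
  x = 4: f_y(4, y) = 14 - 22*y; no integer root y with |y| ≤ 4.
Only singular point on the grid: (-2, -1).
Classify: substitute x = -2 + u, y = -1 + v and expand: f = -3*u**3 + u**2*v - u**2 - 2*u*v**2 + v**2.
No constant or linear terms (consistent with a singular point). Quadratic part: -u**2 + v**2. Cubic part: -3*u**3 + u**2*v - 2*u*v**2.
The quadratic part v**2 - u**2 = (v − u)(v + u) splits into two distinct linear factors, so there are two distinct tangent lines y − -1 = ±(x − -2) — this is a node (ordinary double point).
Classification: node.


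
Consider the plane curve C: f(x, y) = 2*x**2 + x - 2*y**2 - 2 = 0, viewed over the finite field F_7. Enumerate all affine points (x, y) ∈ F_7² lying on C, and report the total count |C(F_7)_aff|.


Affine F_7-points: {(1, 2), (1, 5), (2, 2), (2, 5), (5, 3), (5, 4)}; count = 6.

For each of the 49 pairs (x, y) ∈ F_7², evaluate f(x, y) mod 7. Record the zeros.
  x = 0: [0↦5, 1↦3, 2↦4, 3↦1, 4↦1, 5↦4, 6↦3]  zeros at y ∈ ∅
  x = 1: [0↦1, 1↦6, 2↦0, 3↦4, 4↦4, 5↦0, 6↦6]  zeros at y ∈ {2, 5}
  x = 2: [0↦1, 1↦6, 2↦0, 3↦4, 4↦4, 5↦0, 6↦6]  zeros at y ∈ {2, 5}
  x = 3: [0↦5, 1↦3, 2↦4, 3↦1, 4↦1, 5↦4, 6↦3]  zeros at y ∈ ∅
  x = 4: [0↦6, 1↦4, 2↦5, 3↦2, 4↦2, 5↦5, 6↦4]  zeros at y ∈ ∅
  x = 5: [0↦4, 1↦2, 2↦3, 3↦0, 4↦0, 5↦3, 6↦2]  zeros at y ∈ {3, 4}
  x = 6: [0↦6, 1↦4, 2↦5, 3↦2, 4↦2, 5↦5, 6↦4]  zeros at y ∈ ∅
Collecting zeros: affine points = {(1, 2), (1, 5), (2, 2), (2, 5), (5, 3), (5, 4)}.
Total count |C(F_7)_aff| = 6.


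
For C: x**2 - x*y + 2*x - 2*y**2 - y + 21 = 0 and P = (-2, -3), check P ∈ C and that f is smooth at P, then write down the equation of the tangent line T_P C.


Tangent line at P: x + 13*y + 41 = 0.

Step 1: f(-2, -3) = 0, so P lies on C.
Step 2: partial derivatives
  f_x(x, y) = 2*x - y + 2, f_y(x, y) = -x - 4*y - 1.
  f_x(P) = 1, f_y(P) = 13 (gradient nonzero, so P is smooth).
Step 3: tangent line at P: 1·(x − -2) + 13·(y − -3) = 0.
Expanding: x + 13*y + 41 = 0.


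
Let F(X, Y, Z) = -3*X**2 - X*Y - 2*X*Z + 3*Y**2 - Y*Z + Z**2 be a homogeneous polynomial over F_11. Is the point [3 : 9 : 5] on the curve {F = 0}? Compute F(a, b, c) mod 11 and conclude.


F(3,9,5) ≡ 7 (mod 11); P is NOT on the curve.

Evaluate F(3, 9, 5) term-by-term (mod 11).
  -3*X**2 ↦ -3·9·1·1 = -27
  -X*Y ↦ -1·3·9·1 = -27
  -2*X*Z ↦ -2·3·1·5 = -30
  3*Y**2 ↦ 3·1·81·1 = 243
  -Y*Z ↦ -1·1·9·5 = -45
  Z**2 ↦ 1·1·1·25 = 25
Sum: F(3, 9, 5) = (-27) + (-27) + (-30) + (243) + (-45) + (25) = 139.
Reducing mod 11: 139 ≡ 7 (mod 11).
Since F(a, b, c) ≡ 7 ≠ 0 (mod 11), P does NOT lie on the curve.


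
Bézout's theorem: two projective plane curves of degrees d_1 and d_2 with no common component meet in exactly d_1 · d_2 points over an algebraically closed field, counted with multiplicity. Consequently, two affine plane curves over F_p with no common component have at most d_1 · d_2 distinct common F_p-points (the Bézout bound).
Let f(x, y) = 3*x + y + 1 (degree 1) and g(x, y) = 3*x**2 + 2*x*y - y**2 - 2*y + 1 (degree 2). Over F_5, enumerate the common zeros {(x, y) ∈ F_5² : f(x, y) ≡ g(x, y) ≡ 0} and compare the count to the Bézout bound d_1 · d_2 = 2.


Common zeros: {(2, 3)}; count = 1; Bézout bound = 2.

deg(f) = 1, deg(g) = 2, so Bézout bound = 2.
Scan x ∈ F_5. For each x, list the y ∈ F_5 with f(x, y) ≡ 0 and those with g(x, y) ≡ 0 (mod 5); the common zeros in that column are the intersection.
  x = 0: f ≡ 0 at y ∈ {4}; g ≡ 0 at y ∈ ∅; common: ∅.
  x = 1: f ≡ 0 at y ∈ {1}; g ≡ 0 at y ∈ {2, 3}; common: ∅.
  x = 2: f ≡ 0 at y ∈ {3}; g ≡ 0 at y ∈ {3, 4}; common: {3}.
  x = 3: f ≡ 0 at y ∈ {0}; g ≡ 0 at y ∈ ∅; common: ∅.
  x = 4: f ≡ 0 at y ∈ {2}; g ≡ 0 at y ∈ ∅; common: ∅.
Collecting: common zeros = {(2, 3)}, so the count is 1.
Comparison with the Bézout bound: 1 ≤ 2 = deg(f)·deg(g), as expected for curves with no common component (the affine F_5-count falls short of the bound because intersections may lie at infinity, over extension fields, or carry multiplicity).


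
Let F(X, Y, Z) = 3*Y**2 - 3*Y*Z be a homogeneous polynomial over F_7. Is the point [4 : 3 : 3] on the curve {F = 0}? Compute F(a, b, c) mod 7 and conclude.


F(4,3,3) ≡ 0 (mod 7); P is on the curve.

Evaluate F(4, 3, 3) term-by-term (mod 7).
  3*Y**2 ↦ 3·1·9·1 = 27
  -3*Y*Z ↦ -3·1·3·3 = -27
Sum: F(4, 3, 3) = (27) + (-27) = 0.
Reducing mod 7: 0 ≡ 0 (mod 7).
Since F(a, b, c) ≡ 0 (mod 7), P lies on the curve.


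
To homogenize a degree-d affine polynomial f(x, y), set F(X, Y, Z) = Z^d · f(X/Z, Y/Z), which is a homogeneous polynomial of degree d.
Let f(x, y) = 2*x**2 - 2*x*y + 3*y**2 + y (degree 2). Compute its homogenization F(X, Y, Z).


F(X, Y, Z) = 2*X**2 - 2*X*Y + 3*Y**2 + Y*Z

deg(f) = 2.
Substitute x = X/Z, y = Y/Z into f, then multiply by Z^2.
  monomial 2·x^2·y^0 ↦ 2·X^2·Y^0·Z^0.
  monomial -2·x^1·y^1 ↦ -2·X^1·Y^1·Z^0.
  monomial 3·x^0·y^2 ↦ 3·X^0·Y^2·Z^0.
  monomial 1·x^0·y^1 ↦ 1·X^0·Y^1·Z^1.
Collecting: F(X, Y, Z) = 2*X**2 - 2*X*Y + 3*Y**2 + Y*Z.


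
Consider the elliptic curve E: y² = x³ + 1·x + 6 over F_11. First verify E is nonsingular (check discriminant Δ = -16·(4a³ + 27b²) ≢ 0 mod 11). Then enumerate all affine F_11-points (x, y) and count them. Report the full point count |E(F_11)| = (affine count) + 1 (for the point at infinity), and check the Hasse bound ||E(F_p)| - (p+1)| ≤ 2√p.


Affine points = {(2, 4), (2, 7), (3, 5), (3, 6), (5, 2), (5, 9), (7, 2), (7, 9), (8, 3), (8, 8), (10, 2), (10, 9)}; affine count = 12; |E(F_11)| = 13.

Discriminant check: Δ ∝ 4a³ + 27b² = 4·1³ + 27·6² = 4·1 + 27·36 ≡ 8 (mod 11). Nonzero ⇒ E is nonsingular.
For each x ∈ F_11, compute rhs = x³ + 1·x + 6 mod 11, then count y ∈ F_11 with y² ≡ rhs.
  x = 0: rhs = 6, matching y values: none (0 points).
  x = 1: rhs = 8, matching y values: none (0 points).
  x = 2: rhs = 5, matching y values: 4, 7 (2 points).
  x = 3: rhs = 3, matching y values: 5, 6 (2 points).
  x = 4: rhs = 8, matching y values: none (0 points).
  x = 5: rhs = 4, matching y values: 2, 9 (2 points).
  x = 6: rhs = 8, matching y values: none (0 points).
  x = 7: rhs = 4, matching y values: 2, 9 (2 points).
  x = 8: rhs = 9, matching y values: 3, 8 (2 points).
  x = 9: rhs = 7, matching y values: none (0 points).
  x = 10: rhs = 4, matching y values: 2, 9 (2 points).
Total affine count: 12.
Full point count |E(F_11)| = 12 + 1 = 13.
Hasse bound: |13 − (11+1)| = |1| = 1 ≤ 2√11 ≈ 6.6332 ✓.


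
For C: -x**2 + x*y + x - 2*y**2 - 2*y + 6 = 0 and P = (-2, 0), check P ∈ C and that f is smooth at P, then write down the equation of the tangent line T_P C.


Tangent line at P: 5*x - 4*y + 10 = 0.

Step 1: f(-2, 0) = 0, so P lies on C.
Step 2: partial derivatives
  f_x(x, y) = -2*x + y + 1, f_y(x, y) = x - 4*y - 2.
  f_x(P) = 5, f_y(P) = -4 (gradient nonzero, so P is smooth).
Step 3: tangent line at P: 5·(x − -2) + -4·(y − 0) = 0.
Expanding: 5*x - 4*y + 10 = 0.


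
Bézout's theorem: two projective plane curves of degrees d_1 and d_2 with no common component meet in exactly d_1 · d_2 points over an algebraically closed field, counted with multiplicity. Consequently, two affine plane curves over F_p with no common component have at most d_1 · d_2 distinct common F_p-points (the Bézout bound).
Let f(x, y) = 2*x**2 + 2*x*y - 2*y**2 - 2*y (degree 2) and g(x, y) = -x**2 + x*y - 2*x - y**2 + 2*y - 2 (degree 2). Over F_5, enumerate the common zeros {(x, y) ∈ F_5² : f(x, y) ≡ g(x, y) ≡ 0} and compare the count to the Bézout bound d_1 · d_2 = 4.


Common zeros: {(0, 4)}; count = 1; Bézout bound = 4.

deg(f) = 2, deg(g) = 2, so Bézout bound = 4.
Scan x ∈ F_5. For each x, list the y ∈ F_5 with f(x, y) ≡ 0 and those with g(x, y) ≡ 0 (mod 5); the common zeros in that column are the intersection.
  x = 0: f ≡ 0 at y ∈ {0, 4}; g ≡ 0 at y ∈ {3, 4}; common: {4}.
  x = 1: f ≡ 0 at y ∈ {1, 4}; g ≡ 0 at y ∈ {0, 3}; common: ∅.
  x = 2: f ≡ 0 at y ∈ ∅; g ≡ 0 at y ∈ {0, 4}; common: ∅.
  x = 3: f ≡ 0 at y ∈ {1}; g ≡ 0 at y ∈ ∅; common: ∅.
  x = 4: f ≡ 0 at y ∈ ∅; g ≡ 0 at y ∈ ∅; common: ∅.
Collecting: common zeros = {(0, 4)}, so the count is 1.
Comparison with the Bézout bound: 1 ≤ 4 = deg(f)·deg(g), as expected for curves with no common component (the affine F_5-count falls short of the bound because intersections may lie at infinity, over extension fields, or carry multiplicity).


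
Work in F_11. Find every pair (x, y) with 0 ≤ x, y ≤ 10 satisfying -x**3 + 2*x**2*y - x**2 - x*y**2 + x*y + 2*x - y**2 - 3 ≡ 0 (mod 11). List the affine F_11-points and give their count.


Affine F_11-points: {(2, 0), (2, 7), (3, 0), (3, 8), (4, 1), (4, 4), (5, 0), (9, 7), (9, 9), (10, 5)}; count = 10.

For each of the 121 pairs (x, y) ∈ F_11², evaluate f(x, y) mod 11. Record the zeros.
  x = 0: [0↦8, 1↦7, 2↦4, 3↦10, 4↦3, 5↦5, 6↦5, 7↦3, 8↦10, 9↦4, 10↦7]  zeros at y ∈ ∅
  x = 1: [0↦8, 1↦9, 2↦6, 3↦10, 4↦10, 5↦6, 6↦9, 7↦8, 8↦3, 9↦5, 10↦3]  zeros at y ∈ ∅
  x = 2: [0↦0, 1↦7, 2↦8, 3↦3, 4↦3, 5↦8, 6↦7, 7↦0, 8↦9, 9↦1, 10↦9]  zeros at y ∈ {0, 7}
  x = 3: [0↦0, 1↦6, 2↦4, 3↦5, 4↦9, 5↦5, 6↦4, 7↦6, 8↦0, 9↦8, 10↦8]  zeros at y ∈ {0, 8}
  x = 4: [0↦2, 1↦0, 2↦10, 3↦10, 4↦0, 5↦2, 6↦5, 7↦9, 8↦3, 9↦9, 10↦5]  zeros at y ∈ {1, 4}
  x = 5: [0↦0, 1↦5, 2↦9, 3↦1, 4↦3, 5↦4, 6↦4, 7↦3, 8↦1, 9↦9, 10↦5]  zeros at y ∈ {0}
  x = 6: [0↦10, 1↦4, 2↦6, 3↦5, 4↦1, 5↦5, 6↦6, 7↦4, 8↦10, 9↦2, 10↦2]  zeros at y ∈ ∅
  x = 7: [0↦4, 1↦2, 2↦6, 3↦5, 4↦10, 5↦10, 6↦5, 7↦6, 8↦2, 9↦4, 10↦1]  zeros at y ∈ ∅
  x = 8: [0↦9, 1↦4, 2↦3, 3↦6, 4↦2, 5↦2, 6↦6, 7↦3, 8↦4, 9↦9, 10↦7]  zeros at y ∈ ∅
  x = 9: [0↦8, 1↦4, 2↦2, 3↦2, 4↦4, 5↦8, 6↦3, 7↦0, 8↦10, 9↦0, 10↦3]  zeros at y ∈ {7, 9}
  x = 10: [0↦6, 1↦7, 2↦8, 3↦9, 4↦10, 5↦0, 6↦1, 7↦2, 8↦3, 9↦4, 10↦5]  zeros at y ∈ {5}
Collecting zeros: affine points = {(2, 0), (2, 7), (3, 0), (3, 8), (4, 1), (4, 4), (5, 0), (9, 7), (9, 9), (10, 5)}.
Total count |C(F_11)_aff| = 10.


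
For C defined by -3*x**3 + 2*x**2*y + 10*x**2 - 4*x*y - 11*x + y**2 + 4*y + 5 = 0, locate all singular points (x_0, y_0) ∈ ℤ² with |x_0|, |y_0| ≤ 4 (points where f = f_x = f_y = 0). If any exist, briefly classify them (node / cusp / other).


Singular points: {(1, -1)}; classification: node.

Compute partial derivatives:
  f_x = -9*x**2 + 4*x*y + 20*x - 4*y - 11.
  f_y = 2*x**2 - 4*x + 2*y + 4.
Scan x_0 ∈ {−4, ..., 4}. For each x_0, f_y(x_0, y) is a polynomial in y; find its integer roots y ∈ {−4, ..., 4}, then test f_x and f at those candidates.
  x = -4: f_y(-4, y) = 2*y + 52; no integer root y with |y| ≤ 4.
  x = -3: f_y(-3, y) = 2*y + 34; no integer root y with |y| ≤ 4.
  x = -2: f_y(-2, y) = 2*y + 20; no integer root y with |y| ≤ 4.
  x = -1: f_y(-1, y) = 2*y + 10; no integer root y with |y| ≤ 4.
  x = 0: f_y(0, y) = 2*y + 4; vanishes at y ∈ {-2}. (0, -2): f_x = -3 ≠ 0.
  x = 1: f_y(1, y) = 2*y + 2; vanishes at y ∈ {-1}. (1, -1): f_x = 0, f = 0 — SINGULAR.
  x = 2: f_y(2, y) = 2*y + 4; vanishes at y ∈ {-2}. (2, -2): f_x = -15 ≠ 0.
  x = 3: f_y(3, y) = 2*y + 10; no integer root y with |y| ≤ 4.
  x = 4: f_y(4, y) = 2*y + 20; no integer root y with |y| ≤ 4.
Only singular point on the grid: (1, -1).
Classify: substitute x = 1 + u, y = -1 + v and expand: f = -3*u**3 + 2*u**2*v - u**2 + v**2.
No constant or linear terms (consistent with a singular point). Quadratic part: -u**2 + v**2. Cubic part: -3*u**3 + 2*u**2*v.
The quadratic part v**2 - u**2 = (v − u)(v + u) splits into two distinct linear factors, so there are two distinct tangent lines y − -1 = ±(x − 1) — this is a node (ordinary double point).
Classification: node.


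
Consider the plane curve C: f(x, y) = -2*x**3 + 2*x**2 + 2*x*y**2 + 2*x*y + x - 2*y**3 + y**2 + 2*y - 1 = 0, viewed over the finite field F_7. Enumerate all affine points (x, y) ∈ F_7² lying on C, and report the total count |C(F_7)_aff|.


Affine F_7-points: {(0, 1), (0, 4), (0, 6), (1, 0), (2, 0), (3, 1), (5, 0), (5, 1), (6, 5)}; count = 9.

For each of the 49 pairs (x, y) ∈ F_7², evaluate f(x, y) mod 7. Record the zeros.
  x = 0: [0↦6, 1↦0, 2↦5, 3↦2, 4↦0, 5↦1, 6↦0]  zeros at y ∈ {1, 4, 6}
  x = 1: [0↦0, 1↦5, 2↦4, 3↦6, 4↦6, 5↦6, 6↦1]  zeros at y ∈ {0}
  x = 2: [0↦0, 1↦2, 2↦2, 3↦2, 4↦4, 5↦3, 6↦1]  zeros at y ∈ {0}
  x = 3: [0↦1, 1↦0, 2↦1, 3↦6, 4↦3, 5↦1, 6↦2]  zeros at y ∈ {1}
  x = 4: [0↦5, 1↦1, 2↦3, 3↦6, 4↦5, 5↦2, 6↦6]  zeros at y ∈ ∅
  x = 5: [0↦0, 1↦0, 2↦3, 3↦4, 4↦5, 5↦1, 6↦1]  zeros at y ∈ {0, 1}
  x = 6: [0↦2, 1↦6, 2↦3, 3↦2, 4↦5, 5↦0, 6↦3]  zeros at y ∈ {5}
Collecting zeros: affine points = {(0, 1), (0, 4), (0, 6), (1, 0), (2, 0), (3, 1), (5, 0), (5, 1), (6, 5)}.
Total count |C(F_7)_aff| = 9.


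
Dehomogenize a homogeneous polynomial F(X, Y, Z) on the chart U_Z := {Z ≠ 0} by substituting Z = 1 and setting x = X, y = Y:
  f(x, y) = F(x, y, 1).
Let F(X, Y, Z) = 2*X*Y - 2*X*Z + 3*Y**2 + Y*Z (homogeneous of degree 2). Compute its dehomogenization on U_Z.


f(x, y) = 2*x*y - 2*x + 3*y**2 + y

On U_Z we set Z = 1. Each monomial c·X^i·Y^j·Z^k in F becomes c·x^i·y^j·1^k = c·x^i·y^j.
Substituting Z = 1: F(X, Y, 1) = 2*x*y - 2*x + 3*y**2 + y.
Note: deg(f) ≤ deg(F) = 2; strict inequality happens when F is divisible by Z (lost terms).


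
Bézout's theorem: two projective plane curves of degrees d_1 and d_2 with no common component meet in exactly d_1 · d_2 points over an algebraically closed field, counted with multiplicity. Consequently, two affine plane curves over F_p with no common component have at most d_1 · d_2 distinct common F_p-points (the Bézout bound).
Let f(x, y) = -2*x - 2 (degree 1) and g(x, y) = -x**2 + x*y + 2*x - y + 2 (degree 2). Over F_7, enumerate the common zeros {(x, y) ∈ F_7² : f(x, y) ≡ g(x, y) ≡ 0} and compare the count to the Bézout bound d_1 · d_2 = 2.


Common zeros: {(6, 3)}; count = 1; Bézout bound = 2.

deg(f) = 1, deg(g) = 2, so Bézout bound = 2.
Scan x ∈ F_7. For each x, list the y ∈ F_7 with f(x, y) ≡ 0 and those with g(x, y) ≡ 0 (mod 7); the common zeros in that column are the intersection.
  x = 0: f ≡ 0 at y ∈ ∅; g ≡ 0 at y ∈ {2}; common: ∅.
  x = 1: f ≡ 0 at y ∈ ∅; g ≡ 0 at y ∈ ∅; common: ∅.
  x = 2: f ≡ 0 at y ∈ ∅; g ≡ 0 at y ∈ {5}; common: ∅.
  x = 3: f ≡ 0 at y ∈ ∅; g ≡ 0 at y ∈ {4}; common: ∅.
  x = 4: f ≡ 0 at y ∈ ∅; g ≡ 0 at y ∈ {2}; common: ∅.
  x = 5: f ≡ 0 at y ∈ ∅; g ≡ 0 at y ∈ {5}; common: ∅.
  x = 6: f ≡ 0 at y ∈ {0, 1, 2, 3, 4, 5, 6}; g ≡ 0 at y ∈ {3}; common: {3}.
Collecting: common zeros = {(6, 3)}, so the count is 1.
Comparison with the Bézout bound: 1 ≤ 2 = deg(f)·deg(g), as expected for curves with no common component (the affine F_7-count falls short of the bound because intersections may lie at infinity, over extension fields, or carry multiplicity).


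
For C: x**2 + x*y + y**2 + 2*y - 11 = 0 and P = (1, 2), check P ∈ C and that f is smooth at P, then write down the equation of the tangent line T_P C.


Tangent line at P: 4*x + 7*y - 18 = 0.

Step 1: f(1, 2) = 0, so P lies on C.
Step 2: partial derivatives
  f_x(x, y) = 2*x + y, f_y(x, y) = x + 2*y + 2.
  f_x(P) = 4, f_y(P) = 7 (gradient nonzero, so P is smooth).
Step 3: tangent line at P: 4·(x − 1) + 7·(y − 2) = 0.
Expanding: 4*x + 7*y - 18 = 0.


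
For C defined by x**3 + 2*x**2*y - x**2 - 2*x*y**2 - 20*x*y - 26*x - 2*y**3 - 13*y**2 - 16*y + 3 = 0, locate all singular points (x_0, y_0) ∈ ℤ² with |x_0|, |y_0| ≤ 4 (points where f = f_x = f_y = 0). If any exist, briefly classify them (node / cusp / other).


Singular points: {(2, -3)}; classification: node.

Compute partial derivatives:
  f_x = 3*x**2 + 4*x*y - 2*x - 2*y**2 - 20*y - 26.
  f_y = 2*x**2 - 4*x*y - 20*x - 6*y**2 - 26*y - 16.
Scan x_0 ∈ {−4, ..., 4}. For each x_0, f_y(x_0, y) is a polynomial in y; find its integer roots y ∈ {−4, ..., 4}, then test f_x and f at those candidates.
  x = -4: f_y(-4, y) = -6*y**2 - 10*y + 96; no integer root y with |y| ≤ 4.
  x = -3: f_y(-3, y) = -6*y**2 - 14*y + 62; no integer root y with |y| ≤ 4.
  x = -2: f_y(-2, y) = -6*y**2 - 18*y + 32; no integer root y with |y| ≤ 4.
  x = -1: f_y(-1, y) = -6*y**2 - 22*y + 6; no integer root y with |y| ≤ 4.
  x = 0: f_y(0, y) = -6*y**2 - 26*y - 16; no integer root y with |y| ≤ 4.
  x = 1: f_y(1, y) = -6*y**2 - 30*y - 34; no integer root y with |y| ≤ 4.
  x = 2: f_y(2, y) = -6*y**2 - 34*y - 48; vanishes at y ∈ {-3}. (2, -3): f_x = 0, f = 0 — SINGULAR.
  x = 3: f_y(3, y) = -6*y**2 - 38*y - 58; no integer root y with |y| ≤ 4.
  x = 4: f_y(4, y) = -6*y**2 - 42*y - 64; no integer root y with |y| ≤ 4.
Only singular point on the grid: (2, -3).
Classify: substitute x = 2 + u, y = -3 + v and expand: f = u**3 + 2*u**2*v - u**2 - 2*u*v**2 - 2*v**3 + v**2.
No constant or linear terms (consistent with a singular point). Quadratic part: -u**2 + v**2. Cubic part: u**3 + 2*u**2*v - 2*u*v**2 - 2*v**3.
The quadratic part v**2 - u**2 = (v − u)(v + u) splits into two distinct linear factors, so there are two distinct tangent lines y − -3 = ±(x − 2) — this is a node (ordinary double point).
Classification: node.


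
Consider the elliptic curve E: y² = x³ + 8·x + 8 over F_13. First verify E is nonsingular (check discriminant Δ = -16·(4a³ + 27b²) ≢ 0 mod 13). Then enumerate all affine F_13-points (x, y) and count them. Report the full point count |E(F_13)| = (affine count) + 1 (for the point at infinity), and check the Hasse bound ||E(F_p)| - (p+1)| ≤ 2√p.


Affine points = {(1, 2), (1, 11), (4, 0), (5, 2), (5, 11), (6, 5), (6, 8), (7, 2), (7, 11), (8, 5), (8, 8), (9, 4), (9, 9), (10, 3), (10, 10), (11, 6), (11, 7), (12, 5), (12, 8)}; affine count = 19; |E(F_13)| = 20.

Discriminant check: Δ ∝ 4a³ + 27b² = 4·8³ + 27·8² = 4·512 + 27·64 ≡ 6 (mod 13). Nonzero ⇒ E is nonsingular.
For each x ∈ F_13, compute rhs = x³ + 8·x + 8 mod 13, then count y ∈ F_13 with y² ≡ rhs.
  x = 0: rhs = 8, matching y values: none (0 points).
  x = 1: rhs = 4, matching y values: 2, 11 (2 points).
  x = 2: rhs = 6, matching y values: none (0 points).
  x = 3: rhs = 7, matching y values: none (0 points).
  x = 4: rhs = 0, matching y values: 0 (1 points).
  x = 5: rhs = 4, matching y values: 2, 11 (2 points).
  x = 6: rhs = 12, matching y values: 5, 8 (2 points).
  x = 7: rhs = 4, matching y values: 2, 11 (2 points).
  x = 8: rhs = 12, matching y values: 5, 8 (2 points).
  x = 9: rhs = 3, matching y values: 4, 9 (2 points).
  x = 10: rhs = 9, matching y values: 3, 10 (2 points).
  x = 11: rhs = 10, matching y values: 6, 7 (2 points).
  x = 12: rhs = 12, matching y values: 5, 8 (2 points).
Total affine count: 19.
Full point count |E(F_13)| = 19 + 1 = 20.
Hasse bound: |20 − (13+1)| = |6| = 6 ≤ 2√13 ≈ 7.2111 ✓.


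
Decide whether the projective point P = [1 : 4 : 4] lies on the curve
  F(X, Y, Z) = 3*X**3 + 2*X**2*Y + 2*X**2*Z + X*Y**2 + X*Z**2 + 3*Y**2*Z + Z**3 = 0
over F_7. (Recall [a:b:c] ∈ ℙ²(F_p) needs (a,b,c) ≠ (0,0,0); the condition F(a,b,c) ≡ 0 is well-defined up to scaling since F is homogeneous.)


F(1,4,4) ≡ 6 (mod 7); P is NOT on the curve.

Evaluate F(1, 4, 4) term-by-term (mod 7).
  3*X**3 ↦ 3·1·1·1 = 3
  2*X**2*Y ↦ 2·1·4·1 = 8
  2*X**2*Z ↦ 2·1·1·4 = 8
  X*Y**2 ↦ 1·1·16·1 = 16
  X*Z**2 ↦ 1·1·1·16 = 16
  3*Y**2*Z ↦ 3·1·16·4 = 192
  Z**3 ↦ 1·1·1·64 = 64
Sum: F(1, 4, 4) = (3) + (8) + (8) + (16) + (16) + (192) + (64) = 307.
Reducing mod 7: 307 ≡ 6 (mod 7).
Since F(a, b, c) ≡ 6 ≠ 0 (mod 7), P does NOT lie on the curve.


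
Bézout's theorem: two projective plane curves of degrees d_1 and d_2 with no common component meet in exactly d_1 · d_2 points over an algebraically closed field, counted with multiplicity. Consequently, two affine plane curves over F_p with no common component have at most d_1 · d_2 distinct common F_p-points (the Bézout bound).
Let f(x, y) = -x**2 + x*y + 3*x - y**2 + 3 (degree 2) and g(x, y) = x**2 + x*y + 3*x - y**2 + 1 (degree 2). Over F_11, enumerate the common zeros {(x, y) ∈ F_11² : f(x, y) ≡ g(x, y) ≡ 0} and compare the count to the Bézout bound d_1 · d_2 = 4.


Common zeros: ∅; count = 0; Bézout bound = 4.

deg(f) = 2, deg(g) = 2, so Bézout bound = 4.
Scan x ∈ F_11. For each x, list the y ∈ F_11 with f(x, y) ≡ 0 and those with g(x, y) ≡ 0 (mod 11); the common zeros in that column are the intersection.
  x = 0: f ≡ 0 at y ∈ {5, 6}; g ≡ 0 at y ∈ {1, 10}; common: ∅.
  x = 1: f ≡ 0 at y ∈ ∅; g ≡ 0 at y ∈ ∅; common: ∅.
  x = 2: f ≡ 0 at y ∈ ∅; g ≡ 0 at y ∈ {0, 2}; common: ∅.
  x = 3: f ≡ 0 at y ∈ ∅; g ≡ 0 at y ∈ ∅; common: ∅.
  x = 4: f ≡ 0 at y ∈ {7, 8}; g ≡ 0 at y ∈ {2}; common: ∅.
  x = 5: f ≡ 0 at y ∈ ∅; g ≡ 0 at y ∈ ∅; common: ∅.
  x = 6: f ≡ 0 at y ∈ {7, 10}; g ≡ 0 at y ∈ {0, 6}; common: ∅.
  x = 7: f ≡ 0 at y ∈ {8, 10}; g ≡ 0 at y ∈ {1, 6}; common: ∅.
  x = 8: f ≡ 0 at y ∈ {3, 5}; g ≡ 0 at y ∈ ∅; common: ∅.
  x = 9: f ≡ 0 at y ∈ {3, 6}; g ≡ 0 at y ∈ {10}; common: ∅.
  x = 10: f ≡ 0 at y ∈ ∅; g ≡ 0 at y ∈ ∅; common: ∅.
Collecting: common zeros = ∅, so the count is 0.
Comparison with the Bézout bound: 0 ≤ 4 = deg(f)·deg(g), as expected for curves with no common component (the affine F_11-count falls short of the bound because intersections may lie at infinity, over extension fields, or carry multiplicity).


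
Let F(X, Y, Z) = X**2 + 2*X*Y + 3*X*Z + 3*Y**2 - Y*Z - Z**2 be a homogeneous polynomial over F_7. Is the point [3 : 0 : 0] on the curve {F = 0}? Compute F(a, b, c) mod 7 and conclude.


F(3,0,0) ≡ 2 (mod 7); P is NOT on the curve.

Evaluate F(3, 0, 0) term-by-term (mod 7).
  X**2 ↦ 1·9·1·1 = 9
  2*X*Y ↦ 2·3·0·1 = 0
  3*X*Z ↦ 3·3·1·0 = 0
  3*Y**2 ↦ 3·1·0·1 = 0
  -Y*Z ↦ -1·1·0·0 = 0
  -Z**2 ↦ -1·1·1·0 = 0
Sum: F(3, 0, 0) = (9) + (0) + (0) + (0) + (0) + (0) = 9.
Reducing mod 7: 9 ≡ 2 (mod 7).
Since F(a, b, c) ≡ 2 ≠ 0 (mod 7), P does NOT lie on the curve.


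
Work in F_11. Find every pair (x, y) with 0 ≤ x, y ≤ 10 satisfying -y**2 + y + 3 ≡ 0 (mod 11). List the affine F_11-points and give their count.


Affine F_11-points: ∅; count = 0.

For each of the 121 pairs (x, y) ∈ F_11², evaluate f(x, y) mod 11. Record the zeros.
  x = 0: [0↦3, 1↦3, 2↦1, 3↦8, 4↦2, 5↦5, 6↦6, 7↦5, 8↦2, 9↦8, 10↦1]  zeros at y ∈ ∅
  x = 1: [0↦3, 1↦3, 2↦1, 3↦8, 4↦2, 5↦5, 6↦6, 7↦5, 8↦2, 9↦8, 10↦1]  zeros at y ∈ ∅
  x = 2: [0↦3, 1↦3, 2↦1, 3↦8, 4↦2, 5↦5, 6↦6, 7↦5, 8↦2, 9↦8, 10↦1]  zeros at y ∈ ∅
  x = 3: [0↦3, 1↦3, 2↦1, 3↦8, 4↦2, 5↦5, 6↦6, 7↦5, 8↦2, 9↦8, 10↦1]  zeros at y ∈ ∅
  x = 4: [0↦3, 1↦3, 2↦1, 3↦8, 4↦2, 5↦5, 6↦6, 7↦5, 8↦2, 9↦8, 10↦1]  zeros at y ∈ ∅
  x = 5: [0↦3, 1↦3, 2↦1, 3↦8, 4↦2, 5↦5, 6↦6, 7↦5, 8↦2, 9↦8, 10↦1]  zeros at y ∈ ∅
  x = 6: [0↦3, 1↦3, 2↦1, 3↦8, 4↦2, 5↦5, 6↦6, 7↦5, 8↦2, 9↦8, 10↦1]  zeros at y ∈ ∅
  x = 7: [0↦3, 1↦3, 2↦1, 3↦8, 4↦2, 5↦5, 6↦6, 7↦5, 8↦2, 9↦8, 10↦1]  zeros at y ∈ ∅
  x = 8: [0↦3, 1↦3, 2↦1, 3↦8, 4↦2, 5↦5, 6↦6, 7↦5, 8↦2, 9↦8, 10↦1]  zeros at y ∈ ∅
  x = 9: [0↦3, 1↦3, 2↦1, 3↦8, 4↦2, 5↦5, 6↦6, 7↦5, 8↦2, 9↦8, 10↦1]  zeros at y ∈ ∅
  x = 10: [0↦3, 1↦3, 2↦1, 3↦8, 4↦2, 5↦5, 6↦6, 7↦5, 8↦2, 9↦8, 10↦1]  zeros at y ∈ ∅
Collecting zeros: affine points = ∅.
Total count |C(F_11)_aff| = 0.


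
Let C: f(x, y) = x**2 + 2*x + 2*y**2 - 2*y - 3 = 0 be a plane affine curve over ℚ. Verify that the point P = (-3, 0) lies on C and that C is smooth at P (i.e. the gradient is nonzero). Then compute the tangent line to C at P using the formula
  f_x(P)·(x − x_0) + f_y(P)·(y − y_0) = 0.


Tangent line at P: -4*x - 2*y - 12 = 0.

Step 1: f(-3, 0) = 0, so P lies on C.
Step 2: partial derivatives
  f_x(x, y) = 2*x + 2, f_y(x, y) = 4*y - 2.
  f_x(P) = -4, f_y(P) = -2 (gradient nonzero, so P is smooth).
Step 3: tangent line at P: -4·(x − -3) + -2·(y − 0) = 0.
Expanding: -4*x - 2*y - 12 = 0.


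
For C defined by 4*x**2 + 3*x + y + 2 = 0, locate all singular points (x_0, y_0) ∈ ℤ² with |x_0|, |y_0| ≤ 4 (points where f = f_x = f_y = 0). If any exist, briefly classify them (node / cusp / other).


No singular points in the scanned grid; C is smooth there.

Compute partial derivatives:
  f_x = 8*x + 3.
  f_y = 1.
f_y = 1 is a nonzero constant, so f_y never vanishes: no point (x, y) can satisfy f = f_x = f_y = 0. In particular no (x, y) ∈ {−4, ..., 4}² is singular; the curve is smooth.


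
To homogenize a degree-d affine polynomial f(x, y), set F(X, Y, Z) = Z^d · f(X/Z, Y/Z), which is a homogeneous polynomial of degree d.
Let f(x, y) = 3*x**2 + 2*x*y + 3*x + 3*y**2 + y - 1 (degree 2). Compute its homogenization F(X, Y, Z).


F(X, Y, Z) = 3*X**2 + 2*X*Y + 3*X*Z + 3*Y**2 + Y*Z - Z**2

deg(f) = 2.
Substitute x = X/Z, y = Y/Z into f, then multiply by Z^2.
  monomial 3·x^2·y^0 ↦ 3·X^2·Y^0·Z^0.
  monomial 2·x^1·y^1 ↦ 2·X^1·Y^1·Z^0.
  monomial 3·x^1·y^0 ↦ 3·X^1·Y^0·Z^1.
  monomial 3·x^0·y^2 ↦ 3·X^0·Y^2·Z^0.
  monomial 1·x^0·y^1 ↦ 1·X^0·Y^1·Z^1.
  monomial -1·x^0·y^0 ↦ -1·X^0·Y^0·Z^2.
Collecting: F(X, Y, Z) = 3*X**2 + 2*X*Y + 3*X*Z + 3*Y**2 + Y*Z - Z**2.


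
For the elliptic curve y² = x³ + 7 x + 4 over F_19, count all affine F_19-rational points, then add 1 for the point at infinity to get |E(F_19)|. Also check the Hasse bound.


Affine points = {(0, 2), (0, 17), (2, 8), (2, 11), (4, 1), (4, 18), (7, 4), (7, 15), (9, 6), (9, 13), (11, 5), (11, 14), (12, 7), (12, 12), (15, 8), (15, 11), (17, 1), (17, 18)}; affine count = 18; |E(F_19)| = 19.

Discriminant check: Δ ∝ 4a³ + 27b² = 4·7³ + 27·4² = 4·343 + 27·16 ≡ 18 (mod 19). Nonzero ⇒ E is nonsingular.
For each x ∈ F_19, compute rhs = x³ + 7·x + 4 mod 19, then count y ∈ F_19 with y² ≡ rhs.
  x = 0: rhs = 4, matching y values: 2, 17 (2 points).
  x = 1: rhs = 12, matching y values: none (0 points).
  x = 2: rhs = 7, matching y values: 8, 11 (2 points).
  x = 3: rhs = 14, matching y values: none (0 points).
  x = 4: rhs = 1, matching y values: 1, 18 (2 points).
  x = 5: rhs = 12, matching y values: none (0 points).
  x = 6: rhs = 15, matching y values: none (0 points).
  x = 7: rhs = 16, matching y values: 4, 15 (2 points).
  x = 8: rhs = 2, matching y values: none (0 points).
  x = 9: rhs = 17, matching y values: 6, 13 (2 points).
  x = 10: rhs = 10, matching y values: none (0 points).
  x = 11: rhs = 6, matching y values: 5, 14 (2 points).
  x = 12: rhs = 11, matching y values: 7, 12 (2 points).
  x = 13: rhs = 12, matching y values: none (0 points).
  x = 14: rhs = 15, matching y values: none (0 points).
  x = 15: rhs = 7, matching y values: 8, 11 (2 points).
  x = 16: rhs = 13, matching y values: none (0 points).
  x = 17: rhs = 1, matching y values: 1, 18 (2 points).
  x = 18: rhs = 15, matching y values: none (0 points).
Total affine count: 18.
Full point count |E(F_19)| = 18 + 1 = 19.
Hasse bound: |19 − (19+1)| = |-1| = 1 ≤ 2√19 ≈ 8.7178 ✓.


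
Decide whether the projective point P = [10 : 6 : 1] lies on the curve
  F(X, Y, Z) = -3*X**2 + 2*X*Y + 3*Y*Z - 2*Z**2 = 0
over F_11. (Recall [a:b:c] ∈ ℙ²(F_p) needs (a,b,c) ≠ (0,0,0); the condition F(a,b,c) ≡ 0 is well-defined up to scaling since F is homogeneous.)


F(10,6,1) ≡ 1 (mod 11); P is NOT on the curve.

Evaluate F(10, 6, 1) term-by-term (mod 11).
  -3*X**2 ↦ -3·100·1·1 = -300
  2*X*Y ↦ 2·10·6·1 = 120
  3*Y*Z ↦ 3·1·6·1 = 18
  -2*Z**2 ↦ -2·1·1·1 = -2
Sum: F(10, 6, 1) = (-300) + (120) + (18) + (-2) = -164.
Reducing mod 11: -164 ≡ 1 (mod 11).
Since F(a, b, c) ≡ 1 ≠ 0 (mod 11), P does NOT lie on the curve.


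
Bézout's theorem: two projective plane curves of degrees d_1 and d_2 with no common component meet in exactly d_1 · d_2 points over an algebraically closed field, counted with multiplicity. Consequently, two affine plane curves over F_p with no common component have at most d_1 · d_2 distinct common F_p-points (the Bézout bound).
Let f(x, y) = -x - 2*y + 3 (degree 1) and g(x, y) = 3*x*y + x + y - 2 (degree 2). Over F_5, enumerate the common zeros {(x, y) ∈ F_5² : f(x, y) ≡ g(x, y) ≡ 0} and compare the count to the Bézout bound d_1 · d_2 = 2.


Common zeros: ∅; count = 0; Bézout bound = 2.

deg(f) = 1, deg(g) = 2, so Bézout bound = 2.
Scan x ∈ F_5. For each x, list the y ∈ F_5 with f(x, y) ≡ 0 and those with g(x, y) ≡ 0 (mod 5); the common zeros in that column are the intersection.
  x = 0: f ≡ 0 at y ∈ {4}; g ≡ 0 at y ∈ {2}; common: ∅.
  x = 1: f ≡ 0 at y ∈ {1}; g ≡ 0 at y ∈ {4}; common: ∅.
  x = 2: f ≡ 0 at y ∈ {3}; g ≡ 0 at y ∈ {0}; common: ∅.
  x = 3: f ≡ 0 at y ∈ {0}; g ≡ 0 at y ∈ ∅; common: ∅.
  x = 4: f ≡ 0 at y ∈ {2}; g ≡ 0 at y ∈ {1}; common: ∅.
Collecting: common zeros = ∅, so the count is 0.
Comparison with the Bézout bound: 0 ≤ 2 = deg(f)·deg(g), as expected for curves with no common component (the affine F_5-count falls short of the bound because intersections may lie at infinity, over extension fields, or carry multiplicity).


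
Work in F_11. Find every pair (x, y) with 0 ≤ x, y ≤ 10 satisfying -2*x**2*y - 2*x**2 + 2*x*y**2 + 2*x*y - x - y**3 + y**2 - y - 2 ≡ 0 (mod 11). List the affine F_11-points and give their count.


Affine F_11-points: {(1, 10), (4, 1), (5, 1), (5, 9), (10, 9)}; count = 5.

For each of the 121 pairs (x, y) ∈ F_11², evaluate f(x, y) mod 11. Record the zeros.
  x = 0: [0↦9, 1↦8, 2↦3, 3↦10, 4↦1, 5↦3, 6↦10, 7↦5, 8↦4, 9↦1, 10↦1]  zeros at y ∈ ∅
  x = 1: [0↦6, 1↦7, 2↦8, 3↦3, 4↦8, 5↦6, 6↦2, 7↦1, 8↦8, 9↦6, 10↦0]  zeros at y ∈ {10}
  x = 2: [0↦10, 1↦9, 2↦1, 3↦2, 4↦6, 5↦7, 6↦10, 7↦9, 8↦9, 9↦4, 10↦10]  zeros at y ∈ ∅
  x = 3: [0↦10, 1↦3, 2↦4, 3↦7, 4↦6, 5↦6, 6↦1, 7↦7, 8↦7, 9↦6, 10↦9]  zeros at y ∈ ∅
  x = 4: [0↦6, 1↦0, 2↦6, 3↦7, 4↦8, 5↦3, 6↦8, 7↦6, 8↦2, 9↦1, 10↦8]  zeros at y ∈ {1}
  x = 5: [0↦9, 1↦0, 2↦7, 3↦2, 4↦1, 5↦9, 6↦9, 7↦6, 8↦5, 9↦0, 10↦7]  zeros at y ∈ {1, 9}
  x = 6: [0↦8, 1↦3, 2↦7, 3↦3, 4↦7, 5↦2, 6↦4, 7↦7, 8↦5, 9↦3, 10↦6]  zeros at y ∈ ∅
  x = 7: [0↦3, 1↦9, 2↦6, 3↦10, 4↦4, 5↦4, 6↦4, 7↦9, 8↦2, 9↦10, 10↦5]  zeros at y ∈ ∅
  x = 8: [0↦5, 1↦7, 2↦4, 3↦1, 4↦3, 5↦4, 6↦9, 7↦1, 8↦7, 9↦10, 10↦4]  zeros at y ∈ ∅
  x = 9: [0↦3, 1↦8, 2↦1, 3↦9, 4↦4, 5↦2, 6↦8, 7↦5, 8↦9, 9↦3, 10↦3]  zeros at y ∈ ∅
  x = 10: [0↦8, 1↦1, 2↦8, 3↦1, 4↦7, 5↦9, 6↦1, 7↦10, 8↦8, 9↦0, 10↦2]  zeros at y ∈ {9}
Collecting zeros: affine points = {(1, 10), (4, 1), (5, 1), (5, 9), (10, 9)}.
Total count |C(F_11)_aff| = 5.


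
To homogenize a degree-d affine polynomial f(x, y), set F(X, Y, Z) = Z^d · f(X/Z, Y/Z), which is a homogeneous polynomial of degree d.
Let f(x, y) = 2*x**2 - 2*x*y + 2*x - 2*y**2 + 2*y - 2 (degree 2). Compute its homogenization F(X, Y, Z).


F(X, Y, Z) = 2*X**2 - 2*X*Y + 2*X*Z - 2*Y**2 + 2*Y*Z - 2*Z**2

deg(f) = 2.
Substitute x = X/Z, y = Y/Z into f, then multiply by Z^2.
  monomial 2·x^2·y^0 ↦ 2·X^2·Y^0·Z^0.
  monomial -2·x^1·y^1 ↦ -2·X^1·Y^1·Z^0.
  monomial 2·x^1·y^0 ↦ 2·X^1·Y^0·Z^1.
  monomial -2·x^0·y^2 ↦ -2·X^0·Y^2·Z^0.
  monomial 2·x^0·y^1 ↦ 2·X^0·Y^1·Z^1.
  monomial -2·x^0·y^0 ↦ -2·X^0·Y^0·Z^2.
Collecting: F(X, Y, Z) = 2*X**2 - 2*X*Y + 2*X*Z - 2*Y**2 + 2*Y*Z - 2*Z**2.
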